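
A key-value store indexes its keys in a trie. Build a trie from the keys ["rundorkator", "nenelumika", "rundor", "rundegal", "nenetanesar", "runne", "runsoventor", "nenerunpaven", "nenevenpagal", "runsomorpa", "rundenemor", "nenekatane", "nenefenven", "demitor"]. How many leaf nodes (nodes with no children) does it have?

A leaf is a node with no children — equivalently, the end of a word that is not a proper prefix of any other stored word.
Those words: "demitor", "nenefenven", "nenekatane", "nenelumika", "nenerunpaven", "nenetanesar", "nenevenpagal", "rundegal", "rundenemor", "rundorkator", "runne", "runsomorpa", "runsoventor"
Leaf count: 13

13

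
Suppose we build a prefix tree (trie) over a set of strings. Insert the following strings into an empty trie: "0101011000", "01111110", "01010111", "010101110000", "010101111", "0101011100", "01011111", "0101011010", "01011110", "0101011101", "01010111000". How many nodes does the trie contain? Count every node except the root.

30

Trie structure (* marks end of a word):
(root)
└─ 0
   └─ 1
      ├─ 0
      │  └─ 1
      │     ├─ 0
      │     │  └─ 1
      │     │     └─ 1
      │     │        ├─ 0
      │     │        │  ├─ 0
      │     │        │  │  └─ 0 *
      │     │        │  └─ 1
      │     │        │     └─ 0 *
      │     │        └─ 1 *
      │     │           ├─ 0
      │     │           │  ├─ 0 *
      │     │           │  │  └─ 0 *
      │     │           │  │     └─ 0 *
      │     │           │  └─ 1 *
      │     │           └─ 1 *
      │     └─ 1
      │        └─ 1
      │           └─ 1
      │              ├─ 0 *
      │              └─ 1 *
      └─ 1
         └─ 1
            └─ 1
               └─ 1
                  └─ 1
                     └─ 0 *
Counting every labelled node above: 30.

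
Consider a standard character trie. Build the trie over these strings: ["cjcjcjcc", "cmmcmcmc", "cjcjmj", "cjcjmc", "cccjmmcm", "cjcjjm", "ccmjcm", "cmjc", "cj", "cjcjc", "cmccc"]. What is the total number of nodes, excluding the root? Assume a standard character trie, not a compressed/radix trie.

36

Insert word by word; a character creates a node only if that edge doesn't already exist:
  "cjcjcjcc" → 8 new (c, j, c, j, c, j, c, c)
  "cmmcmcmc" → prefix "c" already present; 7 new (m, m, c, m, c, m, c)
  "cjcjmj" → prefix "cjcj" already present; 2 new (m, j)
  "cjcjmc" → prefix "cjcjm" already present; 1 new (c)
  "cccjmmcm" → prefix "c" already present; 7 new (c, c, j, m, m, c, m)
  "cjcjjm" → prefix "cjcj" already present; 2 new (j, m)
  "ccmjcm" → prefix "cc" already present; 4 new (m, j, c, m)
  "cmjc" → prefix "cm" already present; 2 new (j, c)
  "cj" → prefix "cj" already present; 0 new (none)
  "cjcjc" → prefix "cjcjc" already present; 0 new (none)
  "cmccc" → prefix "cm" already present; 3 new (c, c, c)
Total nodes = 8 + 7 + 2 + 1 + 7 + 2 + 4 + 2 + 0 + 0 + 3 = 36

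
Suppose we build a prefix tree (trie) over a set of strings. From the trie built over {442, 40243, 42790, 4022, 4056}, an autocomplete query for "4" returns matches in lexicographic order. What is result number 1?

Filter for "4…" and sort: "4022", "40243", "4056", "42790", "442"
The 1st is 4022.

4022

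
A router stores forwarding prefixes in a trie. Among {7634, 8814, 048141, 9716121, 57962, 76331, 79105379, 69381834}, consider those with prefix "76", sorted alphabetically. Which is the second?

7634

DFS of the "76" subtree visits, in order: "76331", "7634"
Position 2: 7634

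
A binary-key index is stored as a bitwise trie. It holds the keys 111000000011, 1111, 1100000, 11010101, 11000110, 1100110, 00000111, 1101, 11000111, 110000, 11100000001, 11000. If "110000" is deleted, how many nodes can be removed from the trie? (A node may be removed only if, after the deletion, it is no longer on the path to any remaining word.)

0

After clearing the end-marker at "110000", prune upward until reaching a node still needed by another word.
Every node on "110000" is still needed (e.g. by "1100000"), so nothing is freed.
Nodes removed: 0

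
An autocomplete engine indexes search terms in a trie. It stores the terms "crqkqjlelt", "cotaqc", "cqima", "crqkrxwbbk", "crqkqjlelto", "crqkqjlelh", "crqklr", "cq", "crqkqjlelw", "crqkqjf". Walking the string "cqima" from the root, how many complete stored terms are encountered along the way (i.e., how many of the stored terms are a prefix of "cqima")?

2

Walk "cqima" from the root; an end-of-word marker is hit whenever a stored word is a prefix of "cqima".
Prefixes of the query that are stored words: "cq", "cqima"
Count: 2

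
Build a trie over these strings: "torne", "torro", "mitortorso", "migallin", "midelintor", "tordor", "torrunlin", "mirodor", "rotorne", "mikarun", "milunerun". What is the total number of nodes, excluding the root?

Insert word by word; a character creates a node only if that edge doesn't already exist:
  "torne" → 5 new (t, o, r, n, e)
  "torro" → prefix "tor" already present; 2 new (r, o)
  "mitortorso" → 10 new (m, i, t, o, r, t, o, r, s, o)
  "migallin" → prefix "mi" already present; 6 new (g, a, l, l, i, n)
  "midelintor" → prefix "mi" already present; 8 new (d, e, l, i, n, t, o, r)
  "tordor" → prefix "tor" already present; 3 new (d, o, r)
  "torrunlin" → prefix "torr" already present; 5 new (u, n, l, i, n)
  "mirodor" → prefix "mi" already present; 5 new (r, o, d, o, r)
  "rotorne" → 7 new (r, o, t, o, r, n, e)
  "mikarun" → prefix "mi" already present; 5 new (k, a, r, u, n)
  "milunerun" → prefix "mi" already present; 7 new (l, u, n, e, r, u, n)
Total nodes = 5 + 2 + 10 + 6 + 8 + 3 + 5 + 5 + 7 + 5 + 7 = 63

63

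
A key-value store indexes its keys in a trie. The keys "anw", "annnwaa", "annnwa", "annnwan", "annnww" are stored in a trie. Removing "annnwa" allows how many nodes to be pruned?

0

After clearing the end-marker at "annnwa", prune upward until reaching a node still needed by another word.
Every node on "annnwa" is still needed (e.g. by "annnwaa"), so nothing is freed.
Nodes removed: 0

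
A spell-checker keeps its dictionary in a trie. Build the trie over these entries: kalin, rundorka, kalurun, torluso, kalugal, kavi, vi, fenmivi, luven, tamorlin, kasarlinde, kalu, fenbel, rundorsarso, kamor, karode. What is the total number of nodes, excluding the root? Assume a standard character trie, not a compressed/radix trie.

73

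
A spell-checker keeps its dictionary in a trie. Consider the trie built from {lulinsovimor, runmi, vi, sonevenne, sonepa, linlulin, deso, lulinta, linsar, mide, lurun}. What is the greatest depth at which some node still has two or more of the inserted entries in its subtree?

5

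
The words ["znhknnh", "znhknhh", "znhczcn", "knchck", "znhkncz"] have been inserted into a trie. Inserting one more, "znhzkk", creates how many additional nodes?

The longest prefix of "znhzkk" already in the trie is "znh" (length 3).
Each of the 3 remaining characters creates one node.

3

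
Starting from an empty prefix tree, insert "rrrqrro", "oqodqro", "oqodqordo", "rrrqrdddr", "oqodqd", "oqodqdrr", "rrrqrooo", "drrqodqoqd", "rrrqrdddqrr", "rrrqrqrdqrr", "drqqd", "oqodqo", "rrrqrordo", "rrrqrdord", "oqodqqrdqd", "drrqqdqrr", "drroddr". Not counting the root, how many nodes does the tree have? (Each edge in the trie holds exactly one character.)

Insert word by word; a character creates a node only if that edge doesn't already exist:
  "rrrqrro" → 7 new (r, r, r, q, r, r, o)
  "oqodqro" → 7 new (o, q, o, d, q, r, o)
  "oqodqordo" → prefix "oqodq" already present; 4 new (o, r, d, o)
  "rrrqrdddr" → prefix "rrrqr" already present; 4 new (d, d, d, r)
  "oqodqd" → prefix "oqodq" already present; 1 new (d)
  "oqodqdrr" → prefix "oqodqd" already present; 2 new (r, r)
  "rrrqrooo" → prefix "rrrqr" already present; 3 new (o, o, o)
  "drrqodqoqd" → 10 new (d, r, r, q, o, d, q, o, q, d)
  "rrrqrdddqrr" → prefix "rrrqrddd" already present; 3 new (q, r, r)
  "rrrqrqrdqrr" → prefix "rrrqr" already present; 6 new (q, r, d, q, r, r)
  "drqqd" → prefix "dr" already present; 3 new (q, q, d)
  "oqodqo" → prefix "oqodqo" already present; 0 new (none)
  "rrrqrordo" → prefix "rrrqro" already present; 3 new (r, d, o)
  "rrrqrdord" → prefix "rrrqrd" already present; 3 new (o, r, d)
  "oqodqqrdqd" → prefix "oqodq" already present; 5 new (q, r, d, q, d)
  "drrqqdqrr" → prefix "drrq" already present; 5 new (q, d, q, r, r)
  "drroddr" → prefix "drr" already present; 4 new (o, d, d, r)
Total nodes = 7 + 7 + 4 + 4 + 1 + 2 + 3 + 10 + 3 + 6 + 3 + 0 + 3 + 3 + 5 + 5 + 4 = 70

70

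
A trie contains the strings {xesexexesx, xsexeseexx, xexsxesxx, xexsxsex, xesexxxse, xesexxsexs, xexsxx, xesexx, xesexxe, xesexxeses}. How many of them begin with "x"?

10

Walk to "x"; the words in its subtree are exactly those with that prefix.
Matches: "xesexexesx", "xesexx", "xesexxe", "xesexxeses", "xesexxsexs", "xesexxxse", "xexsxesxx", "xexsxsex", "xexsxx", "xsexeseexx"
Count: 10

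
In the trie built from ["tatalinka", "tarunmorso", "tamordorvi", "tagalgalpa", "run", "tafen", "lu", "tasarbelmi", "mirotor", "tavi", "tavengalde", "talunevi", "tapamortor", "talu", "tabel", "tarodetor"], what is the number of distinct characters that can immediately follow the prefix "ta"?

10

Walk "ta" from the root, arriving at one node.
Characters that immediately follow "ta" among the stored strings: {b, f, g, l, m, p, r, s, t, v}.
That node has 10 child edges.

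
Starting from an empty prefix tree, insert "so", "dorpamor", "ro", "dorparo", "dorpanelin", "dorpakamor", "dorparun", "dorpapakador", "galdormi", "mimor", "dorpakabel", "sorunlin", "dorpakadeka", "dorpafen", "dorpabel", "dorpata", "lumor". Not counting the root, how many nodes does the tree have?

72

Insert word by word; a character creates a node only if that edge doesn't already exist:
  "so" → 2 new (s, o)
  "dorpamor" → 8 new (d, o, r, p, a, m, o, r)
  "ro" → 2 new (r, o)
  "dorparo" → prefix "dorpa" already present; 2 new (r, o)
  "dorpanelin" → prefix "dorpa" already present; 5 new (n, e, l, i, n)
  "dorpakamor" → prefix "dorpa" already present; 5 new (k, a, m, o, r)
  "dorparun" → prefix "dorpar" already present; 2 new (u, n)
  "dorpapakador" → prefix "dorpa" already present; 7 new (p, a, k, a, d, o, r)
  "galdormi" → 8 new (g, a, l, d, o, r, m, i)
  "mimor" → 5 new (m, i, m, o, r)
  "dorpakabel" → prefix "dorpaka" already present; 3 new (b, e, l)
  "sorunlin" → prefix "so" already present; 6 new (r, u, n, l, i, n)
  "dorpakadeka" → prefix "dorpaka" already present; 4 new (d, e, k, a)
  "dorpafen" → prefix "dorpa" already present; 3 new (f, e, n)
  "dorpabel" → prefix "dorpa" already present; 3 new (b, e, l)
  "dorpata" → prefix "dorpa" already present; 2 new (t, a)
  "lumor" → 5 new (l, u, m, o, r)
Total nodes = 2 + 8 + 2 + 2 + 5 + 5 + 2 + 7 + 8 + 5 + 3 + 6 + 4 + 3 + 3 + 2 + 5 = 72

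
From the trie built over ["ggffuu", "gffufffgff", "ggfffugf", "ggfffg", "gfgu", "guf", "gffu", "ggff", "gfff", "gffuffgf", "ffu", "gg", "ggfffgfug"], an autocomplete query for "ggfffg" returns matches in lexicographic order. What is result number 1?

Words with prefix "ggfffg", in lexicographic order: "ggfffg", "ggfffgfug"
Position 1: ggfffg

ggfffg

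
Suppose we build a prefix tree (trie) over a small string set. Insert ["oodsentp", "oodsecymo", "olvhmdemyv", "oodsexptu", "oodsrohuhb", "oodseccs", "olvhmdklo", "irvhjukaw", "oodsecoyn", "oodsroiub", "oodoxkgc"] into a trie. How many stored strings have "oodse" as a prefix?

Walk to "oodse"; the words in its subtree are exactly those with that prefix.
Words under "oodse": oodseccs, oodsecoyn, oodsecymo, oodsentp, oodsexptu
Count: 5

5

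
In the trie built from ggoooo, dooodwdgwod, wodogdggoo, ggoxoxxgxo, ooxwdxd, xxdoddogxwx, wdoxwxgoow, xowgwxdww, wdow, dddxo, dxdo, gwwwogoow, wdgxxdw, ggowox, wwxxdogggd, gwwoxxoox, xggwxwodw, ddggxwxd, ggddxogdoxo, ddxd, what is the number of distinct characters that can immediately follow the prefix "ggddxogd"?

The children of the "ggddxogd" node are the distinct next characters among strings starting with "ggddxogd".
Characters that immediately follow "ggddxogd" among the stored strings: {o}.
That node has 1 child edge.

1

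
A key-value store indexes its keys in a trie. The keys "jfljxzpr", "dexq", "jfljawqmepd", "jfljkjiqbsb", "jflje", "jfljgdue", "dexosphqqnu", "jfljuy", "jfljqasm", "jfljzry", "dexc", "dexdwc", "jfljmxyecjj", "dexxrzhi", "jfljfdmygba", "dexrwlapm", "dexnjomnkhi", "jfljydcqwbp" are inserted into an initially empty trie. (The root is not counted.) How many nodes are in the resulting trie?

92

Insert word by word; a character creates a node only if that edge doesn't already exist:
  "jfljxzpr" → 8 new (j, f, l, j, x, z, p, r)
  "dexq" → 4 new (d, e, x, q)
  "jfljawqmepd" → prefix "jflj" already present; 7 new (a, w, q, m, e, p, d)
  "jfljkjiqbsb" → prefix "jflj" already present; 7 new (k, j, i, q, b, s, b)
  "jflje" → prefix "jflj" already present; 1 new (e)
  "jfljgdue" → prefix "jflj" already present; 4 new (g, d, u, e)
  "dexosphqqnu" → prefix "dex" already present; 8 new (o, s, p, h, q, q, n, u)
  "jfljuy" → prefix "jflj" already present; 2 new (u, y)
  "jfljqasm" → prefix "jflj" already present; 4 new (q, a, s, m)
  "jfljzry" → prefix "jflj" already present; 3 new (z, r, y)
  "dexc" → prefix "dex" already present; 1 new (c)
  "dexdwc" → prefix "dex" already present; 3 new (d, w, c)
  "jfljmxyecjj" → prefix "jflj" already present; 7 new (m, x, y, e, c, j, j)
  "dexxrzhi" → prefix "dex" already present; 5 new (x, r, z, h, i)
  "jfljfdmygba" → prefix "jflj" already present; 7 new (f, d, m, y, g, b, a)
  "dexrwlapm" → prefix "dex" already present; 6 new (r, w, l, a, p, m)
  "dexnjomnkhi" → prefix "dex" already present; 8 new (n, j, o, m, n, k, h, i)
  "jfljydcqwbp" → prefix "jflj" already present; 7 new (y, d, c, q, w, b, p)
Total nodes = 8 + 4 + 7 + 7 + 1 + 4 + 8 + 2 + 4 + 3 + 1 + 3 + 7 + 5 + 7 + 6 + 8 + 7 = 92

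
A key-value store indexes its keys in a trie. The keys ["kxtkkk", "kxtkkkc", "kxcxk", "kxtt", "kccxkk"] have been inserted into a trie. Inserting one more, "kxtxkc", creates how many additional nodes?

Walking "kxtxkc" from the root, the first 3 characters ("kxt") follow existing edges; "x" is the first miss.
New nodes needed: |"kxtxkc"| − 3 = 6 − 3 = 3.

3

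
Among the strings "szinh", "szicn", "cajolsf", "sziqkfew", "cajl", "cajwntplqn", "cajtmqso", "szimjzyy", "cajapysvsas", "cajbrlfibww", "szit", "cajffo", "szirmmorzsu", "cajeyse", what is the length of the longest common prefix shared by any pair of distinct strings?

Equivalently: take the maximum, over all pairs, of their longest common prefix length.
e.g. "cajapysvsas" and "cajbrlfibww" share the prefix "caj" of length 3; no pair shares a longer one.
Longest shared-prefix length: 3

3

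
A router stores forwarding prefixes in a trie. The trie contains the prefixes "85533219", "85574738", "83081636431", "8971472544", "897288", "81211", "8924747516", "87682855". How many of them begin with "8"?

8

Filter for entries beginning with "8":
Words under "8": 81211, 83081636431, 85533219, 85574738, 87682855, 8924747516, 8971472544, 897288
Count: 8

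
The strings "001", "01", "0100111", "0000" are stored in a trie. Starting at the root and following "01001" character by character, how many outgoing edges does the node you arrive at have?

1

Follow the path "01001" to its node, then look at its outgoing edges.
Distinct next characters after "01001": 1.
That node has 1 child edge.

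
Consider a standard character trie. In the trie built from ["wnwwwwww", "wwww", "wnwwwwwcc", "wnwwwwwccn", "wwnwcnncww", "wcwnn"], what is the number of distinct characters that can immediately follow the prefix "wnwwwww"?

2

Follow the path "wnwwwww" to its node, then look at its outgoing edges.
Distinct next characters after "wnwwwww": c, w.
That node has 2 child edges.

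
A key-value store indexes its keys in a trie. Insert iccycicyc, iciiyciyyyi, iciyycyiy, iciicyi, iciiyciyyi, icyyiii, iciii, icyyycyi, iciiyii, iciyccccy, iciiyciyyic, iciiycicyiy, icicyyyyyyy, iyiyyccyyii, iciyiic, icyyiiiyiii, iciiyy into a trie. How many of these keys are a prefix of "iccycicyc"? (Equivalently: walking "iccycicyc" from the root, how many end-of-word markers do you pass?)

1

Traverse "iccycicyc" character by character; count nodes along the way that are marked as word ends.
Prefixes of the query that are stored words: "iccycicyc"
Count: 1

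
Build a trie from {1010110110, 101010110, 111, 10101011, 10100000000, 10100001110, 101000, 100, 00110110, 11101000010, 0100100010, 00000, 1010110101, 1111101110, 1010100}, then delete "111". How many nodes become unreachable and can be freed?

Walk "111" from the leaf back toward the root, removing each node that no remaining word uses.
Every node on "111" is still needed (e.g. by "11101000010"), so nothing is freed.
Nodes removed: 0

0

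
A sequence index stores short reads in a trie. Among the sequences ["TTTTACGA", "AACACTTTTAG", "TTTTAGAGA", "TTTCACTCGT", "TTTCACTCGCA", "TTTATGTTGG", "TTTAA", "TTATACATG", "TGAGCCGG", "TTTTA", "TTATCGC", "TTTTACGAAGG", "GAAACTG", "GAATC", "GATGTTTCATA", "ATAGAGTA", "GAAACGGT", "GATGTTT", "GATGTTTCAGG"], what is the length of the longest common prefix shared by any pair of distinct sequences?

9

The deepest shared node is where two words last agree before diverging.
e.g. "GATGTTTCAGG" and "GATGTTTCATA" share the prefix "GATGTTTCA" of length 9; no pair shares a longer one.
Longest shared-prefix length: 9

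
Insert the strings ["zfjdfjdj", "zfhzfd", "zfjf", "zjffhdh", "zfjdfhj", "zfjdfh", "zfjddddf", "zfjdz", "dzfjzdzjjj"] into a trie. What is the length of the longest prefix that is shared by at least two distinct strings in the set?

6

Equivalently: take the maximum, over all pairs, of their longest common prefix length.
"zfjdfh" and "zfjdfhj" agree on "zfjdfh" (6 characters) before diverging; nothing deeper is shared.
Longest shared-prefix length: 6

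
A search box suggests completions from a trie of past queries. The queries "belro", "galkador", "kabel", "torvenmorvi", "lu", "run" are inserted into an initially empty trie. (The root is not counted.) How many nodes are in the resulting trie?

34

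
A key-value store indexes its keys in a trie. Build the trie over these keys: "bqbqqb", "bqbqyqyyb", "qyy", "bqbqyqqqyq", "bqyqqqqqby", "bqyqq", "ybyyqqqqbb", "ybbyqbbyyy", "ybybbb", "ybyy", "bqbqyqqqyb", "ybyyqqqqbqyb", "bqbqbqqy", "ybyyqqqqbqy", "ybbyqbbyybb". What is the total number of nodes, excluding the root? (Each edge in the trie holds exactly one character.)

Count nodes per top-level branch (shared prefixes stored once):
  'b'-branch (bqbqbqqy, bqbqqb, bqbqyqqqyb, bqbqyqqqyq, bqbqyqyyb, bqyqq, bqyqqqqqby): 28 nodes
  'q'-branch (qyy): 3 nodes
  'y'-branch (ybbyqbbyybb, ybbyqbbyyy, ybybbb, ybyy, ybyyqqqqbb, ybyyqqqqbqy, ybyyqqqqbqyb): 26 nodes
Sum: 57

57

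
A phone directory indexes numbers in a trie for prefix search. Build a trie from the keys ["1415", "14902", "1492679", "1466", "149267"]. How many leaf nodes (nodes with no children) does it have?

Leaves are exactly the stored words that no other stored word extends.
Those words: "1415", "1466", "14902", "1492679"
Leaf count: 4

4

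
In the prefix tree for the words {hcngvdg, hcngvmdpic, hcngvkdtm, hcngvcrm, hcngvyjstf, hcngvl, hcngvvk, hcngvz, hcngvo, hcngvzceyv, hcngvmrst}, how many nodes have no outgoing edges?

Leaves are exactly the stored words that no other stored word extends.
Those words: "hcngvcrm", "hcngvdg", "hcngvkdtm", "hcngvl", "hcngvmdpic", "hcngvmrst", "hcngvo", "hcngvvk", "hcngvyjstf", "hcngvzceyv"
Leaf count: 10

10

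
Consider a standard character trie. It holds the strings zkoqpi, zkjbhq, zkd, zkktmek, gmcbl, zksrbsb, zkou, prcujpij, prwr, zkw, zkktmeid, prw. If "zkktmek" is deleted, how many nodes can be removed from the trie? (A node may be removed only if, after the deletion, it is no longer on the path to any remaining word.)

A node on "zkktmek"'s path can go only if nothing else ends at it or branches off below it.
The suffix "k" (1 node) is used only by "zkktmek"; the node for "zkktme" still has the child "i", so pruning stops there.
Nodes removed: 1

1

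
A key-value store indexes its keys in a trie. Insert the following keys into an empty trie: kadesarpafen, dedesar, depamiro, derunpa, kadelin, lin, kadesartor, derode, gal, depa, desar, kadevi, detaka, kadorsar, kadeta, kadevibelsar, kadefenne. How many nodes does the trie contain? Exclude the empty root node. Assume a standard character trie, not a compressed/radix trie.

72

Trace insertions, counting only characters that open a new branch:
  "kadesarpafen" → 12 new (k, a, d, e, s, a, r, p, a, f, e, n)
  "dedesar" → 7 new (d, e, d, e, s, a, r)
  "depamiro" → prefix "de" already present; 6 new (p, a, m, i, r, o)
  "derunpa" → prefix "de" already present; 5 new (r, u, n, p, a)
  "kadelin" → prefix "kade" already present; 3 new (l, i, n)
  "lin" → 3 new (l, i, n)
  "kadesartor" → prefix "kadesar" already present; 3 new (t, o, r)
  "derode" → prefix "der" already present; 3 new (o, d, e)
  "gal" → 3 new (g, a, l)
  "depa" → prefix "depa" already present; 0 new (none)
  "desar" → prefix "de" already present; 3 new (s, a, r)
  "kadevi" → prefix "kade" already present; 2 new (v, i)
  "detaka" → prefix "de" already present; 4 new (t, a, k, a)
  "kadorsar" → prefix "kad" already present; 5 new (o, r, s, a, r)
  "kadeta" → prefix "kade" already present; 2 new (t, a)
  "kadevibelsar" → prefix "kadevi" already present; 6 new (b, e, l, s, a, r)
  "kadefenne" → prefix "kade" already present; 5 new (f, e, n, n, e)
Total nodes = 12 + 7 + 6 + 5 + 3 + 3 + 3 + 3 + 3 + 0 + 3 + 2 + 4 + 5 + 2 + 6 + 5 = 72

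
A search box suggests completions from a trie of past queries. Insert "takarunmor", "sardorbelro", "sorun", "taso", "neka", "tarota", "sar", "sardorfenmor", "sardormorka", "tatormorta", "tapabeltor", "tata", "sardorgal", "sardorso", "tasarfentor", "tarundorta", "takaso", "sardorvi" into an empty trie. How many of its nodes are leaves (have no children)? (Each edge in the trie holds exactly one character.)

A leaf is a node with no children — equivalently, the end of a word that is not a proper prefix of any other stored word.
Those words: "neka", "sardorbelro", "sardorfenmor", "sardorgal", "sardormorka", "sardorso", "sardorvi", "sorun", "takarunmor", "takaso", "tapabeltor", "tarota", "tarundorta", "tasarfentor", "taso", "tata", "tatormorta"
Leaf count: 17

17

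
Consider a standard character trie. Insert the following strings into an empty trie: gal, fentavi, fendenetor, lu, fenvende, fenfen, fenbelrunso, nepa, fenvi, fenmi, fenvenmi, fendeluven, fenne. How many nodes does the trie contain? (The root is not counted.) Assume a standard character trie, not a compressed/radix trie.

51

Count nodes per top-level branch (shared prefixes stored once):
  'f'-branch (fenbelrunso, fendeluven, fendenetor, fenfen, fenmi, fenne, fentavi, fenvende, fenvenmi, fenvi): 42 nodes
  'g'-branch (gal): 3 nodes
  'l'-branch (lu): 2 nodes
  'n'-branch (nepa): 4 nodes
Sum: 51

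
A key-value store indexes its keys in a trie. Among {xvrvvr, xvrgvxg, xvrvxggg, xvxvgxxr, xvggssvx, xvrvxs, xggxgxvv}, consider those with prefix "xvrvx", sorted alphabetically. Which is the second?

Filter for "xvrvx…" and sort: "xvrvxggg", "xvrvxs"
The 2nd is xvrvxs.

xvrvxs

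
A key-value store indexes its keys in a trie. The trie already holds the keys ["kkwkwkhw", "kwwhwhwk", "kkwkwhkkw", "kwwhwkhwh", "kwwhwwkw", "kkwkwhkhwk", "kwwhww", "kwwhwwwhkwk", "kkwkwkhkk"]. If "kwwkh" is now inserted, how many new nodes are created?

"kww" is already a path in the trie; the remaining "kh" must be added.
New nodes needed: |"kwwkh"| − 3 = 5 − 3 = 2.

2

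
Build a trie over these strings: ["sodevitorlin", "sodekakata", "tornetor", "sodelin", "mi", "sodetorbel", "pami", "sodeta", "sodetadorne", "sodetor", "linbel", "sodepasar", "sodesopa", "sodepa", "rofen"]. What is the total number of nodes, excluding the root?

For each word, the new-node count is its length minus the longest prefix already in the trie:
  "sodevitorlin" → 12 new (s, o, d, e, v, i, t, o, r, l, i, n)
  "sodekakata" → prefix "sode" already present; 6 new (k, a, k, a, t, a)
  "tornetor" → 8 new (t, o, r, n, e, t, o, r)
  "sodelin" → prefix "sode" already present; 3 new (l, i, n)
  "mi" → 2 new (m, i)
  "sodetorbel" → prefix "sode" already present; 6 new (t, o, r, b, e, l)
  "pami" → 4 new (p, a, m, i)
  "sodeta" → prefix "sodet" already present; 1 new (a)
  "sodetadorne" → prefix "sodeta" already present; 5 new (d, o, r, n, e)
  "sodetor" → prefix "sodetor" already present; 0 new (none)
  "linbel" → 6 new (l, i, n, b, e, l)
  "sodepasar" → prefix "sode" already present; 5 new (p, a, s, a, r)
  "sodesopa" → prefix "sode" already present; 4 new (s, o, p, a)
  "sodepa" → prefix "sodepa" already present; 0 new (none)
  "rofen" → 5 new (r, o, f, e, n)
Total nodes = 12 + 6 + 8 + 3 + 2 + 6 + 4 + 1 + 5 + 0 + 6 + 5 + 4 + 0 + 5 = 67

67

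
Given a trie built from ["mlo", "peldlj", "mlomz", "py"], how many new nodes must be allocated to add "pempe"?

3

The longest prefix of "pempe" already in the trie is "pe" (length 2).
New nodes needed: |"pempe"| − 2 = 5 − 2 = 3.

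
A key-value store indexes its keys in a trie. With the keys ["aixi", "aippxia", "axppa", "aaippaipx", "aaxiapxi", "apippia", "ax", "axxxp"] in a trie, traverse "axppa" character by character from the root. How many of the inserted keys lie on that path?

Walk "axppa" from the root; an end-of-word marker is hit whenever a stored word is a prefix of "axppa".
Prefixes of the query that are stored words: "ax", "axppa"
Count: 2

2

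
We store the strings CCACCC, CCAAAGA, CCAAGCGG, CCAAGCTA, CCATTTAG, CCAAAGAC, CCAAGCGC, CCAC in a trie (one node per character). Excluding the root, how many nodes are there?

Trace insertions, counting only characters that open a new branch:
  "CCACCC" → 6 new (C, C, A, C, C, C)
  "CCAAAGA" → prefix "CCA" already present; 4 new (A, A, G, A)
  "CCAAGCGG" → prefix "CCAA" already present; 4 new (G, C, G, G)
  "CCAAGCTA" → prefix "CCAAGC" already present; 2 new (T, A)
  "CCATTTAG" → prefix "CCA" already present; 5 new (T, T, T, A, G)
  "CCAAAGAC" → prefix "CCAAAGA" already present; 1 new (C)
  "CCAAGCGC" → prefix "CCAAGCG" already present; 1 new (C)
  "CCAC" → prefix "CCAC" already present; 0 new (none)
Total nodes = 6 + 4 + 4 + 2 + 5 + 1 + 1 + 0 = 23

23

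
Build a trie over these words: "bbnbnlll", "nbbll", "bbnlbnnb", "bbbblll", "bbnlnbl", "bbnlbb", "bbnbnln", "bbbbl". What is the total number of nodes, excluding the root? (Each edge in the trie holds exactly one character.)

28

Trace insertions, counting only characters that open a new branch:
  "bbnbnlll" → 8 new (b, b, n, b, n, l, l, l)
  "nbbll" → 5 new (n, b, b, l, l)
  "bbnlbnnb" → prefix "bbn" already present; 5 new (l, b, n, n, b)
  "bbbblll" → prefix "bb" already present; 5 new (b, b, l, l, l)
  "bbnlnbl" → prefix "bbnl" already present; 3 new (n, b, l)
  "bbnlbb" → prefix "bbnlb" already present; 1 new (b)
  "bbnbnln" → prefix "bbnbnl" already present; 1 new (n)
  "bbbbl" → prefix "bbbbl" already present; 0 new (none)
Total nodes = 8 + 5 + 5 + 5 + 3 + 1 + 1 + 0 = 28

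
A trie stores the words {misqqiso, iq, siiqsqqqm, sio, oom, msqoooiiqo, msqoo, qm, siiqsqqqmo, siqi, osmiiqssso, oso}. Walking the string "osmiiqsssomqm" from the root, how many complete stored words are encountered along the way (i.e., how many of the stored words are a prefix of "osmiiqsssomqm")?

Walk "osmiiqsssomqm" from the root; an end-of-word marker is hit whenever a stored word is a prefix of "osmiiqsssomqm".
Prefixes of the query that are stored words: "osmiiqssso"
Count: 1

1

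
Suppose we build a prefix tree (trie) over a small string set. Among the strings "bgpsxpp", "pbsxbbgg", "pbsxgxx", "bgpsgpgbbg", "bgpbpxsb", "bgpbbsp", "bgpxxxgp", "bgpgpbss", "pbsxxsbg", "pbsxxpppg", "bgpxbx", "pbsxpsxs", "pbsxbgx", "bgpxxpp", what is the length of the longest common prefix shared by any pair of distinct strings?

5

Look for the deepest trie node that still has at least two words in its subtree.
"bgpxxpp" and "bgpxxxgp" agree on "bgpxx" (5 characters) before diverging; nothing deeper is shared.
Longest shared-prefix length: 5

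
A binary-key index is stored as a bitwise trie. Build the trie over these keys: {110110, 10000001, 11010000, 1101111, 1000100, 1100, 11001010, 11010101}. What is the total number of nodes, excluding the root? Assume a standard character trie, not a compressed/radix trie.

30

Insert word by word; a character creates a node only if that edge doesn't already exist:
  "110110" → 6 new (1, 1, 0, 1, 1, 0)
  "10000001" → prefix "1" already present; 7 new (0, 0, 0, 0, 0, 0, 1)
  "11010000" → prefix "1101" already present; 4 new (0, 0, 0, 0)
  "1101111" → prefix "11011" already present; 2 new (1, 1)
  "1000100" → prefix "1000" already present; 3 new (1, 0, 0)
  "1100" → prefix "110" already present; 1 new (0)
  "11001010" → prefix "1100" already present; 4 new (1, 0, 1, 0)
  "11010101" → prefix "11010" already present; 3 new (1, 0, 1)
Total nodes = 6 + 7 + 4 + 2 + 3 + 1 + 4 + 3 = 30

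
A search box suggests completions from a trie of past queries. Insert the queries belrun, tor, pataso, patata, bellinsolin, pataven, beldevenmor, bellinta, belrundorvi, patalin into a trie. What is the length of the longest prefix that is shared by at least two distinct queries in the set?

6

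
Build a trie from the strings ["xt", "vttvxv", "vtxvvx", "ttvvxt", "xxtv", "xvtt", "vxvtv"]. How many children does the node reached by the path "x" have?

Walk "x" from the root, arriving at one node.
Characters that immediately follow "x" among the stored strings: {t, v, x}.
That node has 3 child edges.

3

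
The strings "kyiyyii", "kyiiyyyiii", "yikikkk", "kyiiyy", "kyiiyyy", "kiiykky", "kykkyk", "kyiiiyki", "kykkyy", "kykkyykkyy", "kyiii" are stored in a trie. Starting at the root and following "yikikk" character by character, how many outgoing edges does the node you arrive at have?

1

Follow the path "yikikk" to its node, then look at its outgoing edges.
Characters that immediately follow "yikikk" among the stored strings: {k}.
That node has 1 child edge.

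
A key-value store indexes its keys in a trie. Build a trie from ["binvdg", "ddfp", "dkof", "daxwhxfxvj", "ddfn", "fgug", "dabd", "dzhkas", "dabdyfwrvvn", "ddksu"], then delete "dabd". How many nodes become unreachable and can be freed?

0

A node on "dabd"'s path can go only if nothing else ends at it or branches off below it.
Every node on "dabd" is still needed (e.g. by "dabdyfwrvvn"), so nothing is freed.
Nodes removed: 0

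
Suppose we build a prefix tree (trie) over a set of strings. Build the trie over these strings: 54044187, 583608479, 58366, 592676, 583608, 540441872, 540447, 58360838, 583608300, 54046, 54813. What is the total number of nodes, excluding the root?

32

Trie structure (* marks end of a word):
(root)
└─ 5
   ├─ 4
   │  ├─ 0
   │  │  └─ 4
   │  │     ├─ 4
   │  │     │  ├─ 1
   │  │     │  │  └─ 8
   │  │     │  │     └─ 7 *
   │  │     │  │        └─ 2 *
   │  │     │  └─ 7 *
   │  │     └─ 6 *
   │  └─ 8
   │     └─ 1
   │        └─ 3 *
   ├─ 8
   │  └─ 3
   │     └─ 6
   │        ├─ 0
   │        │  └─ 8 *
   │        │     ├─ 3
   │        │     │  ├─ 0
   │        │     │  │  └─ 0 *
   │        │     │  └─ 8 *
   │        │     └─ 4
   │        │        └─ 7
   │        │           └─ 9 *
   │        └─ 6 *
   └─ 9
      └─ 2
         └─ 6
            └─ 7
               └─ 6 *
Counting every labelled node above: 32.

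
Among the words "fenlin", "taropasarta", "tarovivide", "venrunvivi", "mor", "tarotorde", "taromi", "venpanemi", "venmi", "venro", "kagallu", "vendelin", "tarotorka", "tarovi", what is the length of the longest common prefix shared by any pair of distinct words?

The deepest shared node is where two words last agree before diverging.
e.g. "tarotorde" and "tarotorka" share the prefix "tarotor" of length 7; no pair shares a longer one.
Longest shared-prefix length: 7

7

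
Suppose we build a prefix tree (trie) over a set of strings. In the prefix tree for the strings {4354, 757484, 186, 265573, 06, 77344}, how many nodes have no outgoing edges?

6

Leaves are exactly the stored words that no other stored word extends.
Those words: "06", "186", "265573", "4354", "757484", "77344"
Leaf count: 6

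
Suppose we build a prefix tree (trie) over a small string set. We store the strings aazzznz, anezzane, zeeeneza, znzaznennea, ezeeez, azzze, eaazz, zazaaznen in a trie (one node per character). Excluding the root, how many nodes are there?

54

Insert word by word; a character creates a node only if that edge doesn't already exist:
  "aazzznz" → 7 new (a, a, z, z, z, n, z)
  "anezzane" → prefix "a" already present; 7 new (n, e, z, z, a, n, e)
  "zeeeneza" → 8 new (z, e, e, e, n, e, z, a)
  "znzaznennea" → prefix "z" already present; 10 new (n, z, a, z, n, e, n, n, e, a)
  "ezeeez" → 6 new (e, z, e, e, e, z)
  "azzze" → prefix "a" already present; 4 new (z, z, z, e)
  "eaazz" → prefix "e" already present; 4 new (a, a, z, z)
  "zazaaznen" → prefix "z" already present; 8 new (a, z, a, a, z, n, e, n)
Total nodes = 7 + 7 + 8 + 10 + 6 + 4 + 4 + 8 = 54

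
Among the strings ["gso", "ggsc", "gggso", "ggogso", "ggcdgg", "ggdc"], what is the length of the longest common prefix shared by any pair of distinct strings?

The deepest shared node is where two words last agree before diverging.
"ggcdgg" and "ggdc" agree on "gg" (2 characters) before diverging; nothing deeper is shared.
Longest shared-prefix length: 2

2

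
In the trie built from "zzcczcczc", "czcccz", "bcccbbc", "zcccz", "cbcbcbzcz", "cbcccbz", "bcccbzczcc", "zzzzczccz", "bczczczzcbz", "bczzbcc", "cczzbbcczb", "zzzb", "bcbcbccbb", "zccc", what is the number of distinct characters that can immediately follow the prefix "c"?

3

Follow the path "c" to its node, then look at its outgoing edges.
Distinct next characters after "c": b, c, z.
That node has 3 child edges.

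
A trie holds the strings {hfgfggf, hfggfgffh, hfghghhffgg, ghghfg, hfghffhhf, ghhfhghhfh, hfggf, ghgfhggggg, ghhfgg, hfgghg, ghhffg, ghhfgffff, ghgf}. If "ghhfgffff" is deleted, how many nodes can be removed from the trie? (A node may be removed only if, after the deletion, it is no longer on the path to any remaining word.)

Walk "ghhfgffff" from the leaf back toward the root, removing each node that no remaining word uses.
The suffix "ffff" (4 nodes) is used only by "ghhfgffff"; the node for "ghhfg" still has the child "g", so pruning stops there.
Nodes removed: 4

4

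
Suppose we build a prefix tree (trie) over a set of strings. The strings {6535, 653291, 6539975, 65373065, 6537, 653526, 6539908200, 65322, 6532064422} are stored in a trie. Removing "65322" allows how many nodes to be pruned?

Walk "65322" from the leaf back toward the root, removing each node that no remaining word uses.
The suffix "2" (1 node) is used only by "65322"; the node for "6532" still has the child "9", so pruning stops there.
Nodes removed: 1

1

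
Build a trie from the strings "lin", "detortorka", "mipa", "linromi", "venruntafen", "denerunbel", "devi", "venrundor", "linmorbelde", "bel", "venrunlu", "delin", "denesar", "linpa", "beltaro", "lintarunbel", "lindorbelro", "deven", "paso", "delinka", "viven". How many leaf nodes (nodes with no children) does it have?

Leaves are exactly the stored words that no other stored word extends.
Those words: "beltaro", "delinka", "denerunbel", "denesar", "detortorka", "deven", "devi", "lindorbelro", "linmorbelde", "linpa", "linromi", "lintarunbel", "mipa", "paso", "venrundor", "venrunlu", "venruntafen", "viven"
Leaf count: 18

18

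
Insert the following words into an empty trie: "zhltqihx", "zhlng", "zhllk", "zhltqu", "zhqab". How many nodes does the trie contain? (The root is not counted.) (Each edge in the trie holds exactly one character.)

16

For each word, the new-node count is its length minus the longest prefix already in the trie:
  "zhltqihx" → 8 new (z, h, l, t, q, i, h, x)
  "zhlng" → prefix "zhl" already present; 2 new (n, g)
  "zhllk" → prefix "zhl" already present; 2 new (l, k)
  "zhltqu" → prefix "zhltq" already present; 1 new (u)
  "zhqab" → prefix "zh" already present; 3 new (q, a, b)
Total nodes = 8 + 2 + 2 + 1 + 3 = 16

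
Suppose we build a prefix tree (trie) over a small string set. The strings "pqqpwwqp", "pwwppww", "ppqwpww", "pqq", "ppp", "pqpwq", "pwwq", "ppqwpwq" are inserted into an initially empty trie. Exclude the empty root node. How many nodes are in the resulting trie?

26

Trace insertions, counting only characters that open a new branch:
  "pqqpwwqp" → 8 new (p, q, q, p, w, w, q, p)
  "pwwppww" → prefix "p" already present; 6 new (w, w, p, p, w, w)
  "ppqwpww" → prefix "p" already present; 6 new (p, q, w, p, w, w)
  "pqq" → prefix "pqq" already present; 0 new (none)
  "ppp" → prefix "pp" already present; 1 new (p)
  "pqpwq" → prefix "pq" already present; 3 new (p, w, q)
  "pwwq" → prefix "pww" already present; 1 new (q)
  "ppqwpwq" → prefix "ppqwpw" already present; 1 new (q)
Total nodes = 8 + 6 + 6 + 0 + 1 + 3 + 1 + 1 = 26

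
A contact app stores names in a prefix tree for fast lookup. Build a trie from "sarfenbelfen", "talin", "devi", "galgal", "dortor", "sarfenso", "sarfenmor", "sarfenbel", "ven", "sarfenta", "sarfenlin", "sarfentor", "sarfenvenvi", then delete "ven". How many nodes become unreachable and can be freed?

A node on "ven"'s path can go only if nothing else ends at it or branches off below it.
No other word shares any prefix with "ven", so all 3 of its nodes go.
Nodes removed: 3

3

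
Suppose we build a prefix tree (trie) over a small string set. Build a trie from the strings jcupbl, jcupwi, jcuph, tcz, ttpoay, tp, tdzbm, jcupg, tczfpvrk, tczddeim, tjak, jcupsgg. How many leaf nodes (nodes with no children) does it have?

A leaf is a node with no children — equivalently, the end of a word that is not a proper prefix of any other stored word.
Those words: "jcupbl", "jcupg", "jcuph", "jcupsgg", "jcupwi", "tczddeim", "tczfpvrk", "tdzbm", "tjak", "tp", "ttpoay"
Leaf count: 11

11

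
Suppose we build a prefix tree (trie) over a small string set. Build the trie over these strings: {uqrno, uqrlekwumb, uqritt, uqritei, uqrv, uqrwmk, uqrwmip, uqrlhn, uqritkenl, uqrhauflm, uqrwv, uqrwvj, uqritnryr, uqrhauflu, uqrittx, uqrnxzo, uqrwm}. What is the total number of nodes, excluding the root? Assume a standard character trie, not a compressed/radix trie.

For each word, the new-node count is its length minus the longest prefix already in the trie:
  "uqrno" → 5 new (u, q, r, n, o)
  "uqrlekwumb" → prefix "uqr" already present; 7 new (l, e, k, w, u, m, b)
  "uqritt" → prefix "uqr" already present; 3 new (i, t, t)
  "uqritei" → prefix "uqrit" already present; 2 new (e, i)
  "uqrv" → prefix "uqr" already present; 1 new (v)
  "uqrwmk" → prefix "uqr" already present; 3 new (w, m, k)
  "uqrwmip" → prefix "uqrwm" already present; 2 new (i, p)
  "uqrlhn" → prefix "uqrl" already present; 2 new (h, n)
  "uqritkenl" → prefix "uqrit" already present; 4 new (k, e, n, l)
  "uqrhauflm" → prefix "uqr" already present; 6 new (h, a, u, f, l, m)
  "uqrwv" → prefix "uqrw" already present; 1 new (v)
  "uqrwvj" → prefix "uqrwv" already present; 1 new (j)
  "uqritnryr" → prefix "uqrit" already present; 4 new (n, r, y, r)
  "uqrhauflu" → prefix "uqrhaufl" already present; 1 new (u)
  "uqrittx" → prefix "uqritt" already present; 1 new (x)
  "uqrnxzo" → prefix "uqrn" already present; 3 new (x, z, o)
  "uqrwm" → prefix "uqrwm" already present; 0 new (none)
Total nodes = 5 + 7 + 3 + 2 + 1 + 3 + 2 + 2 + 4 + 6 + 1 + 1 + 4 + 1 + 1 + 3 + 0 = 46

46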